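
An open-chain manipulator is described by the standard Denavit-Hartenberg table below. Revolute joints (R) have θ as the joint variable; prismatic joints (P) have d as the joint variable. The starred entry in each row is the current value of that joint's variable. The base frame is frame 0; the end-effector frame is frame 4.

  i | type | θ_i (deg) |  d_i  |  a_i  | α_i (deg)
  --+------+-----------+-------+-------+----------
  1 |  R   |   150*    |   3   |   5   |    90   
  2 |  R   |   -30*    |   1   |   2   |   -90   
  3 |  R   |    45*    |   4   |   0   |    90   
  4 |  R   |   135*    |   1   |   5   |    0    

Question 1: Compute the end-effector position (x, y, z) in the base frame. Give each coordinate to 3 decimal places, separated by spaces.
-5.645 8.117 9.422

after link 1: o_1 = (-4.3301, 2.5000, 3.0000)
after link 2: o_2 = (-5.3301, 4.2321, 2.0000)
after link 3: o_3 = (-7.0622, 5.2321, 5.4641)
after link 4: o_4 = (-5.6449, 8.1170, 9.4224)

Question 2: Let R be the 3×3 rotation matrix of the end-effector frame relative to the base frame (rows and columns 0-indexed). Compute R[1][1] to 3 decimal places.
0.040

End-effector y-axis (col 1 of R) = (0.9312,0.0397,-0.3624)
R[1][1] = 0.0397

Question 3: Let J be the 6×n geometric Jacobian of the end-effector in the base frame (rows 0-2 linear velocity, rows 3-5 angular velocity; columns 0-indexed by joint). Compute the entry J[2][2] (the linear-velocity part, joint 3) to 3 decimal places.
axis z_2 = (-0.4330,0.2500,0.8660); lever o_n−o_2 = (-0.3148,3.8850,7.4224)
cross product → J_v[:, 2] = (-1.5089,2.9414,-1.6036)
J_ω[:, 2] = z_2
entry J[2][2] = -1.6036

-1.604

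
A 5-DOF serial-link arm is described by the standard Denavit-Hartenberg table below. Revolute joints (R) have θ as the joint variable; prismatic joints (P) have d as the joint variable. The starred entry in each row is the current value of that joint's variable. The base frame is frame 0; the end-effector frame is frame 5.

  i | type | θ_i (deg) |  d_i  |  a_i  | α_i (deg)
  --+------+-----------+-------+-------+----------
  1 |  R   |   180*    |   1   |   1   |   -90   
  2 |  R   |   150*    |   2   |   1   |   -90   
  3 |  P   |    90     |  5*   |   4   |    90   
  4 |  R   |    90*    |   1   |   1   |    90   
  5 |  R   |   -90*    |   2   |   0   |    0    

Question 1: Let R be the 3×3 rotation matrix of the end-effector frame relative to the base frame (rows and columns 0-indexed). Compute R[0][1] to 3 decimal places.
0.500

End-effector y-axis (col 1 of R) = (0.5000,-0.0000,0.8660)
R[0][1] = 0.5000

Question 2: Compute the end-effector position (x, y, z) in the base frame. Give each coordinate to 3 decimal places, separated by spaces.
3.732 4.000 5.196

after link 1: o_1 = (-1.0000, 0.0000, 1.0000)
after link 2: o_2 = (-0.1340, -2.0000, 0.5000)
after link 3: o_3 = (2.3660, 2.0000, 4.8301)
after link 4: o_4 = (3.7321, 2.0000, 5.1962)
after link 5: o_5 = (3.7321, 4.0000, 5.1962)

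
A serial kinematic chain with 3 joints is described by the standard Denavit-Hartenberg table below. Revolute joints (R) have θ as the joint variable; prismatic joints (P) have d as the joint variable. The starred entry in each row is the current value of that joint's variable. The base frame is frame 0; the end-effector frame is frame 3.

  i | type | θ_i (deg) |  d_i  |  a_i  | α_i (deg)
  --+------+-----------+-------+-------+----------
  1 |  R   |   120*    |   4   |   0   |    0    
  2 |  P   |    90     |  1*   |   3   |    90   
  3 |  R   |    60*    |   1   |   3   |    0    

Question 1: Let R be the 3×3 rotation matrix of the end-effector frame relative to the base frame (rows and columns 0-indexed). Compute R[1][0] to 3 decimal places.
-0.250

End-effector x-axis (col 0 of R) = (-0.4330,-0.2500,0.8660)
R[1][0] = -0.2500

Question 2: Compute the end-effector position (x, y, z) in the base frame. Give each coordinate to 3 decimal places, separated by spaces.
-4.397 -1.384 7.598

after link 1: o_1 = (0.0000, 0.0000, 4.0000)
after link 2: o_2 = (-2.5981, -1.5000, 5.0000)
after link 3: o_3 = (-4.3971, -1.3840, 7.5981)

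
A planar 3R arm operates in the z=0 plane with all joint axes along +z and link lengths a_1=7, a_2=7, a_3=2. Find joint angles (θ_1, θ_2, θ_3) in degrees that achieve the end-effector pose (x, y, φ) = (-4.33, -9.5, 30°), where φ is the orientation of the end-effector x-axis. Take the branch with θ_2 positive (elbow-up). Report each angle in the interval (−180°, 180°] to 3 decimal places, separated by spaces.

-150.000 60.001 119.999

wrist centre = target − a_3·(cos φ, sin φ) = (-6.0621, -10.5000)
cos θ_2 = (146.9985−7²−7²)/(2·7·7) = 0.5000; θ_2 = 60.0010° (elbow-up)
β = atan2(-10.5000,-6.0621) = -119.9995°; ψ = atan2(6.0622,10.4999) = 30.0005°
θ_1 = β − ψ = -150.0000°
θ_3 = φ − θ_1 − θ_2 = 119.9990° (wrapped to (-180°,180°])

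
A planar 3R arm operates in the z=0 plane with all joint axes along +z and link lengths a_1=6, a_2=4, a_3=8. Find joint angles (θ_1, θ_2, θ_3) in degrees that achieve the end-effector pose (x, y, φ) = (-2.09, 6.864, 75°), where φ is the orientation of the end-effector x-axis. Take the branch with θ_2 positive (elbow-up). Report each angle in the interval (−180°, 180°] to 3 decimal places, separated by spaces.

149.997 135.005 149.997

wrist centre = target − a_3·(cos φ, sin φ) = (-4.1606, -0.8634)
cos θ_2 = (18.0557−6²−4²)/(2·6·4) = -0.7072; θ_2 = 135.0054° (elbow-up)
β = atan2(-0.8634,-4.1606) = -168.2763°; ψ = atan2(2.8282,3.1713) = 41.7265°
θ_1 = β − ψ = -210.0027°
θ_3 = φ − θ_1 − θ_2 = 149.9973° (wrapped to (-180°,180°])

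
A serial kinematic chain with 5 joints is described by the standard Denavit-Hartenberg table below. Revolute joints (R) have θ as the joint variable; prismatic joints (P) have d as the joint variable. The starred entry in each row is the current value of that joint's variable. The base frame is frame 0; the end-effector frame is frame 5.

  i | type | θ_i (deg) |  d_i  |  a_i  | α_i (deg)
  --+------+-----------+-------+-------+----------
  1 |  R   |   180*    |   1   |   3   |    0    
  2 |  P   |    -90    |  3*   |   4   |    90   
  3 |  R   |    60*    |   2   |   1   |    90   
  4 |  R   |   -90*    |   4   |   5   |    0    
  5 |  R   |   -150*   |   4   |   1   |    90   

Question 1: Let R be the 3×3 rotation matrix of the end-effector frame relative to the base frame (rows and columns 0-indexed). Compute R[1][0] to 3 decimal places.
-0.250

End-effector x-axis (col 0 of R) = (0.8660,-0.2500,-0.4330)
R[1][0] = -0.2500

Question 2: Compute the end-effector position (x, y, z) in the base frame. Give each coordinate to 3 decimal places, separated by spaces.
-5.134 11.178 0.433

after link 1: o_1 = (-3.0000, 0.0000, 1.0000)
after link 2: o_2 = (-3.0000, 4.0000, 4.0000)
after link 3: o_3 = (-1.0000, 4.5000, 4.8660)
after link 4: o_4 = (-6.0000, 7.9641, 2.8660)
after link 5: o_5 = (-5.1340, 11.1782, 0.4330)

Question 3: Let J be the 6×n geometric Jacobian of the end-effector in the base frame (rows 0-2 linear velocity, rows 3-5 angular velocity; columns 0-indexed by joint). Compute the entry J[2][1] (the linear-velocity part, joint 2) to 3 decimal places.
prismatic axis z_1 = (0.0000,0.0000,1.0000)
J_v[:, 1] = z_1; J_ω[:, 1] = (0,0,0)
entry J[2][1] = 1.0000

1.000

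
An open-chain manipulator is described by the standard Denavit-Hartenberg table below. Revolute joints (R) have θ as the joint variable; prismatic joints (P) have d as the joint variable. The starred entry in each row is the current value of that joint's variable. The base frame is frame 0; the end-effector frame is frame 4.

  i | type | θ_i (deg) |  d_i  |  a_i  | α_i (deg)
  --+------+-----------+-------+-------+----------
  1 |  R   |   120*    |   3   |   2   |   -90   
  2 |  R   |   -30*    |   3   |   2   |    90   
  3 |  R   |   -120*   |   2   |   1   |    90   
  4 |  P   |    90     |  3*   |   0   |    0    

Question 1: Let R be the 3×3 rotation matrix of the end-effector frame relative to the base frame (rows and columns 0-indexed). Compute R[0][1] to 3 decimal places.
End-effector y-axis (col 1 of R) = (-0.9665,-0.0580,0.2500)
R[0][1] = -0.9665

-0.967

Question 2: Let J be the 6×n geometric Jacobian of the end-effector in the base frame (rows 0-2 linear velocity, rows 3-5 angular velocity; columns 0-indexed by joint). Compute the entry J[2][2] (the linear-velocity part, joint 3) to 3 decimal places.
-0.317

axis z_2 = (0.2500,-0.4330,0.8660); lever o_n−o_2 = (1.2925,-3.5066,0.1830)
cross product → J_v[:, 2] = (2.9575,1.0736,-0.3170)
J_ω[:, 2] = z_2
entry J[2][2] = -0.3170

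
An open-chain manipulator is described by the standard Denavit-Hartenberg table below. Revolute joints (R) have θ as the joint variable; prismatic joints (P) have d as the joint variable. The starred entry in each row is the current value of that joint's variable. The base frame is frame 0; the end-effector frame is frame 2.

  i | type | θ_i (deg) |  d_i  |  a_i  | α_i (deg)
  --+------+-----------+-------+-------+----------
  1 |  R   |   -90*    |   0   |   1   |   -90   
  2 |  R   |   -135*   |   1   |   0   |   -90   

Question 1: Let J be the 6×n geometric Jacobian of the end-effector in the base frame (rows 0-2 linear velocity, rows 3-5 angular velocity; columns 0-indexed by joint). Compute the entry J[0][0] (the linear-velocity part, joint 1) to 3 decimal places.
1.000

axis z_0 = ẑ; lever o_n−o_0 = (1.0000,-1.0000,0.0000)
cross product → J_v[:, 0] = (1.0000,1.0000,-0.0000)
J_ω[:, 0] = z_0
entry J[0][0] = 1.0000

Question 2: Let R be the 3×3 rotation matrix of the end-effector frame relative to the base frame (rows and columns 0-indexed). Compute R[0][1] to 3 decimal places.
-1.000

End-effector y-axis (col 1 of R) = (-1.0000,-0.0000,-0.0000)
R[0][1] = -1.0000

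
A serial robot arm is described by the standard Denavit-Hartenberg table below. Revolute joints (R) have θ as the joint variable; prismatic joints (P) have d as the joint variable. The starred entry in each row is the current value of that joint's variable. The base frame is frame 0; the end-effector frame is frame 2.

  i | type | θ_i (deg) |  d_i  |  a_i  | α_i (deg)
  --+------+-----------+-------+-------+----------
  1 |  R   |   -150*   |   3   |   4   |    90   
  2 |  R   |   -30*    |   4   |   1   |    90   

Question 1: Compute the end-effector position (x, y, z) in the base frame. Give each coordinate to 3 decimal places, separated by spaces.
after link 1: o_1 = (-3.4641, -2.0000, 3.0000)
after link 2: o_2 = (-6.2141, 1.0311, 2.5000)

-6.214 1.031 2.500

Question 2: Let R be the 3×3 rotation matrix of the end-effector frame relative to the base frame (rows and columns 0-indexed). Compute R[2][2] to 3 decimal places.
End-effector z-axis (col 2 of R) = (0.4330,0.2500,-0.8660)
R[2][2] = -0.8660

-0.866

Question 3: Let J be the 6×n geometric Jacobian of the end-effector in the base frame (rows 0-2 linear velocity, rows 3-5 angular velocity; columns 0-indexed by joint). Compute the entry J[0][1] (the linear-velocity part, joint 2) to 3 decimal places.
-0.433

axis z_1 = (-0.5000,0.8660,0.0000); lever o_n−o_1 = (-2.7500,3.0311,-0.5000)
cross product → J_v[:, 1] = (-0.4330,-0.2500,0.8660)
J_ω[:, 1] = z_1
entry J[0][1] = -0.4330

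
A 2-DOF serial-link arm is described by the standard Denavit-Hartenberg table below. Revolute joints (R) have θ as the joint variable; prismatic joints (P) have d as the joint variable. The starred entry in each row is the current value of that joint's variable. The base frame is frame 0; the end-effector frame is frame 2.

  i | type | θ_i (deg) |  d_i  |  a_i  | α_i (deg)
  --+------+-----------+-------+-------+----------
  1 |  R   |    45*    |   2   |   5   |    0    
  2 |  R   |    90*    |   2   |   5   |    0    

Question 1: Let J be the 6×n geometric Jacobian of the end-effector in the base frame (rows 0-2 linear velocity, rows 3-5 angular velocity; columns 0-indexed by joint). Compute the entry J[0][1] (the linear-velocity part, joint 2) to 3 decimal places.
axis z_1 = (0.0000,0.0000,1.0000); lever o_n−o_1 = (-3.5355,3.5355,2.0000)
cross product → J_v[:, 1] = (-3.5355,-3.5355,0.0000)
J_ω[:, 1] = z_1
entry J[0][1] = -3.5355

-3.536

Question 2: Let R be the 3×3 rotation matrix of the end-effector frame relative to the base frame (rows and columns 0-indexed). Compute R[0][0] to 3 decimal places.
-0.707

End-effector x-axis (col 0 of R) = (-0.7071,0.7071,0.0000)
R[0][0] = -0.7071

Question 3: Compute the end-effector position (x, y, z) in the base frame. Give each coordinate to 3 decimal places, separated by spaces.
0.000 7.071 4.000

after link 1: o_1 = (3.5355, 3.5355, 2.0000)
after link 2: o_2 = (0.0000, 7.0711, 4.0000)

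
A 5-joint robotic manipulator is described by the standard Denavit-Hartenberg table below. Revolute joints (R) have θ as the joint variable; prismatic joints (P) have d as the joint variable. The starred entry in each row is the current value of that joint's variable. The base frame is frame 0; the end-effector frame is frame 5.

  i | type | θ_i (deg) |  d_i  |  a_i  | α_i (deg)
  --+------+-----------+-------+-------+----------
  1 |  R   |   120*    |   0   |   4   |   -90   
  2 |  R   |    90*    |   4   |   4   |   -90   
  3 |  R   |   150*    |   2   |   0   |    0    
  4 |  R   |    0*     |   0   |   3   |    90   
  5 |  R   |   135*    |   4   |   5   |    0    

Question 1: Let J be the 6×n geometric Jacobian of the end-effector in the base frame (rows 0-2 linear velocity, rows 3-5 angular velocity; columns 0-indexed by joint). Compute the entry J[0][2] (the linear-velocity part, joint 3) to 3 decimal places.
2.134

axis z_2 = (0.5000,-0.8660,-0.0000); lever o_n−o_2 = (5.5359,-3.1957,-2.4638)
cross product → J_v[:, 2] = (2.1337,1.2319,3.1963)
J_ω[:, 2] = z_2
entry J[0][2] = 2.1337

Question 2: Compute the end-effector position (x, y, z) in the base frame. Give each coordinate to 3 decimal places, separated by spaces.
after link 1: o_1 = (-2.0000, 3.4641, 0.0000)
after link 2: o_2 = (-5.4641, 1.4641, -4.0000)
after link 3: o_3 = (-4.4641, -0.2679, -4.0000)
after link 4: o_4 = (-3.1651, 0.4821, -1.4019)
after link 5: o_5 = (0.0718, -1.7316, -6.4638)

0.072 -1.732 -6.464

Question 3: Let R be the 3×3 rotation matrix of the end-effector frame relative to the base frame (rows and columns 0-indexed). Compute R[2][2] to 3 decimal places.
-0.500

End-effector z-axis (col 2 of R) = (0.7500,0.4330,-0.5000)
R[2][2] = -0.5000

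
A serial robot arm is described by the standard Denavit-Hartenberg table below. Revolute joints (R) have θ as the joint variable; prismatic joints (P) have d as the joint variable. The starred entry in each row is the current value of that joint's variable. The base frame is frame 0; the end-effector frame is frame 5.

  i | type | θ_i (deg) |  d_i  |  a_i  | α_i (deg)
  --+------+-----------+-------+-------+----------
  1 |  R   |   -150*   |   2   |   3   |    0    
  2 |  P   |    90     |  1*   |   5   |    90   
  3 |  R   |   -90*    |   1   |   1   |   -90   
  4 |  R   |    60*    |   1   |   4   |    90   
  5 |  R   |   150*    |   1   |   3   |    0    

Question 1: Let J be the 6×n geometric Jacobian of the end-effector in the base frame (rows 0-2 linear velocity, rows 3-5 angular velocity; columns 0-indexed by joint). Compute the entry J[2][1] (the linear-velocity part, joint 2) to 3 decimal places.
1.000

prismatic axis z_1 = (0.0000,0.0000,1.0000)
J_v[:, 1] = z_1; J_ω[:, 1] = (0,0,0)
entry J[2][1] = 1.0000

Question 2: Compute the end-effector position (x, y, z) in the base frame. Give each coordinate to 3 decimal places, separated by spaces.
after link 1: o_1 = (-2.5981, -1.5000, 2.0000)
after link 2: o_2 = (-0.0981, -5.8301, 3.0000)
after link 3: o_3 = (-0.9641, -6.3301, 2.0000)
after link 4: o_4 = (2.5359, -5.4641, -0.0000)
after link 5: o_5 = (0.9043, -8.1381, 0.4330)

0.904 -8.138 0.433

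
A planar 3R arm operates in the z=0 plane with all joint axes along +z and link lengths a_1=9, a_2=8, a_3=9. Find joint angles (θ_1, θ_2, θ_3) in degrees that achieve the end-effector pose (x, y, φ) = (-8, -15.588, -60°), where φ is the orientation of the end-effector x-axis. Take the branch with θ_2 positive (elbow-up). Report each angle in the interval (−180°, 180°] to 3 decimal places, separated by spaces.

-176.113 60.003 56.110

wrist centre = target − a_3·(cos φ, sin φ) = (-12.5000, -7.7938)
cos θ_2 = (216.9929−9²−8²)/(2·9·8) = 0.5000; θ_2 = 60.0033° (elbow-up)
β = atan2(-7.7938,-12.5000) = -148.0564°; ψ = atan2(6.9284,12.9996) = 28.0564°
θ_1 = β − ψ = -176.1128°
θ_3 = φ − θ_1 − θ_2 = 56.1095° (wrapped to (-180°,180°])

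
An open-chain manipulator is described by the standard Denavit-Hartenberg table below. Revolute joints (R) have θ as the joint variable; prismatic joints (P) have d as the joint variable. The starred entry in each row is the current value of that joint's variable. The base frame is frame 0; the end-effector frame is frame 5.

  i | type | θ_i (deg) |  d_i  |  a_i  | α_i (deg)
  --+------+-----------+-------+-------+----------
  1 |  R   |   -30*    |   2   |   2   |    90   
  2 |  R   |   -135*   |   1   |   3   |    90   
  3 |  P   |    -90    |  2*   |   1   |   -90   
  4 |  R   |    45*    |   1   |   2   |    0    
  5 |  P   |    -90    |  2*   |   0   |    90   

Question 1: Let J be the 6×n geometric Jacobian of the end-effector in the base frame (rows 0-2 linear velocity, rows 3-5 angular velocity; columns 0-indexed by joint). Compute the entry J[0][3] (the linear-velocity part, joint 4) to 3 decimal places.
axis z_3 = (-0.6124,0.3536,-0.7071); lever o_n−o_3 = (-0.2640,1.7854,-3.1213)
cross product → J_v[:, 3] = (0.1589,-1.7247,-1.0000)
J_ω[:, 3] = z_3
entry J[0][3] = 0.1589

0.159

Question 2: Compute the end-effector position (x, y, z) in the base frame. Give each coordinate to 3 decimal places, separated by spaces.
-1.594 2.553 -1.828

after link 1: o_1 = (1.7321, -1.0000, 2.0000)
after link 2: o_2 = (-0.6051, -0.8054, -0.1213)
after link 3: o_3 = (-1.3298, 0.7678, 1.2929)
after link 4: o_4 = (-0.3691, 1.8461, -0.4142)
after link 5: o_5 = (-1.5938, 2.5532, -1.8284)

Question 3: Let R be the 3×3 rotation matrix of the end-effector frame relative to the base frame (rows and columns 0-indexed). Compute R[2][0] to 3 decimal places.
0.500

End-effector x-axis (col 0 of R) = (-0.0795,0.8624,0.5000)
R[2][0] = 0.5000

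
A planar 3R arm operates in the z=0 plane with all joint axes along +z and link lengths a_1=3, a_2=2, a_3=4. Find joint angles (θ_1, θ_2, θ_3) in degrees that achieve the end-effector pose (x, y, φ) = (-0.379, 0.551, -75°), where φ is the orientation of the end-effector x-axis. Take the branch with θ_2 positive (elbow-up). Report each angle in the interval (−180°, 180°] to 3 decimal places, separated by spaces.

90.011 44.970 150.020

wrist centre = target − a_3·(cos φ, sin φ) = (-1.4143, 4.4147)
cos θ_2 = (21.4898−3²−2²)/(2·3·2) = 0.7075; θ_2 = 44.9696° (elbow-up)
β = atan2(4.4147,-1.4143) = 107.7632°; ψ = atan2(1.4135,4.4150) = 17.7526°
θ_1 = β − ψ = 90.0106°
θ_3 = φ − θ_1 − θ_2 = 150.0198° (wrapped to (-180°,180°])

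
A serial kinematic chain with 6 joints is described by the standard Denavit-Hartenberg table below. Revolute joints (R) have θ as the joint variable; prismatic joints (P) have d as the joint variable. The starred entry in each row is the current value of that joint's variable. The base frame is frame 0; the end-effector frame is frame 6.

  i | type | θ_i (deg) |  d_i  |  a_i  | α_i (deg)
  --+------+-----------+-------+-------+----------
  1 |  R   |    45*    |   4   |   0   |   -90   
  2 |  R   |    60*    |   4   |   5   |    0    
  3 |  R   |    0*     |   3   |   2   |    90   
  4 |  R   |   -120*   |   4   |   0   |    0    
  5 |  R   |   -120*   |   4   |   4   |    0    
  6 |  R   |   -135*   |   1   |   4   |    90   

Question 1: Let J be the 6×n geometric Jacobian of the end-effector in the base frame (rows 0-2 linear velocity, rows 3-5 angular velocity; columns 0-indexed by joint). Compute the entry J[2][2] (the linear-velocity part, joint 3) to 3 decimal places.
-9.726

axis z_2 = (-0.7071,0.7071,0.0000); lever o_n−o_2 = (3.0386,10.7161,1.1539)
cross product → J_v[:, 2] = (0.8160,0.8160,-9.7261)
J_ω[:, 2] = z_2
entry J[2][2] = -9.7261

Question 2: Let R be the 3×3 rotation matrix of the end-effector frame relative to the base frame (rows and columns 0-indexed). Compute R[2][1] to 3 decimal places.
End-effector y-axis (col 1 of R) = (0.6124,0.6124,0.5000)
R[2][1] = 0.5000

0.500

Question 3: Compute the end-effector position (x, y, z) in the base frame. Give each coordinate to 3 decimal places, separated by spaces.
1.978 15.312 0.824

after link 1: o_1 = (0.0000, 0.0000, 4.0000)
after link 2: o_2 = (-1.0607, 4.5962, -0.3301)
after link 3: o_3 = (-2.4749, 7.4246, -2.0622)
after link 4: o_4 = (-0.0254, 9.8741, -0.0622)
after link 5: o_5 = (-0.7325, 14.0660, 3.6699)
after link 6: o_6 = (1.9780, 15.3123, 0.8238)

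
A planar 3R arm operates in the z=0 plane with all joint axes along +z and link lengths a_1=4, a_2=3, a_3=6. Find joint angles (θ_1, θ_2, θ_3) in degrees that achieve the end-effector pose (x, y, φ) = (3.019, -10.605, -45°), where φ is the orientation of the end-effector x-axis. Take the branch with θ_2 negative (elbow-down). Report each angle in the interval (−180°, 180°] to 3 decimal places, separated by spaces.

wrist centre = target − a_3·(cos φ, sin φ) = (-1.2236, -6.3624)
cos θ_2 = (41.9769−4²−3²)/(2·4·3) = 0.7074; θ_2 = -44.9786° (elbow-down)
β = atan2(-6.3624,-1.2236) = -100.8865°; ψ = atan2(-2.1205,6.1221) = -19.1046°
θ_1 = β − ψ = -81.7819°
θ_3 = φ − θ_1 − θ_2 = 81.7604° (wrapped to (-180°,180°])

-81.782 -44.979 81.760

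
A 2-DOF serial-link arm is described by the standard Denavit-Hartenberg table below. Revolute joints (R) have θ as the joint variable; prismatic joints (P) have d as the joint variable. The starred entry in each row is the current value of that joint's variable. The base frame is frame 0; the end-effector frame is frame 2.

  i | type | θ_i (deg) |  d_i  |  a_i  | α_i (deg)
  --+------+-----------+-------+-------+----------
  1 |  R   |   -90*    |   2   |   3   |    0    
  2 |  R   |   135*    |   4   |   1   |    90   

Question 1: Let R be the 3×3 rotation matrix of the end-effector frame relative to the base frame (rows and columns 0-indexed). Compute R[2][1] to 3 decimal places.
End-effector y-axis (col 1 of R) = (-0.0000,0.0000,1.0000)
R[2][1] = 1.0000

1.000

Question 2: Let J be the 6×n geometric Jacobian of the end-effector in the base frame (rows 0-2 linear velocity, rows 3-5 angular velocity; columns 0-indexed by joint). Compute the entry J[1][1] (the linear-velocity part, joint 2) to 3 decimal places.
0.707

axis z_1 = (0.0000,0.0000,1.0000); lever o_n−o_1 = (0.7071,0.7071,4.0000)
cross product → J_v[:, 1] = (-0.7071,0.7071,0.0000)
J_ω[:, 1] = z_1
entry J[1][1] = 0.7071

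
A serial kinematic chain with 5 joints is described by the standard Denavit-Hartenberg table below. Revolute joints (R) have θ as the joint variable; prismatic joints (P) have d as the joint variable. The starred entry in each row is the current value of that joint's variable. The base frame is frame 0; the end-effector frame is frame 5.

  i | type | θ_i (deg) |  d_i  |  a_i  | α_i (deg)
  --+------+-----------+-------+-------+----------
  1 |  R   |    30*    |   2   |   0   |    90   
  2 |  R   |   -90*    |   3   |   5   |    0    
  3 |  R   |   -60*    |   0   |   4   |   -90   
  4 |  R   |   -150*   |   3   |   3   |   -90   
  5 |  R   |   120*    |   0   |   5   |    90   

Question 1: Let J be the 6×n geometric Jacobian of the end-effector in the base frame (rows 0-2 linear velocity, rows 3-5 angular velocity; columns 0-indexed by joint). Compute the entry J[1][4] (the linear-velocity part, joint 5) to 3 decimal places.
0.876

axis z_4 = (0.0580,-0.9665,-0.2500); lever o_n−o_4 = (-4.1238,-0.9375,2.6675)
cross product → J_v[:, 4] = (-2.8125,0.8762,-4.0401)
J_ω[:, 4] = z_4
entry J[1][4] = 0.8762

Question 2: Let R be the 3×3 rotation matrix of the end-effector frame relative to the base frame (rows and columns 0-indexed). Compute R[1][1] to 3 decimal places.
End-effector y-axis (col 1 of R) = (0.0580,-0.9665,-0.2500)
R[1][1] = -0.9665

-0.967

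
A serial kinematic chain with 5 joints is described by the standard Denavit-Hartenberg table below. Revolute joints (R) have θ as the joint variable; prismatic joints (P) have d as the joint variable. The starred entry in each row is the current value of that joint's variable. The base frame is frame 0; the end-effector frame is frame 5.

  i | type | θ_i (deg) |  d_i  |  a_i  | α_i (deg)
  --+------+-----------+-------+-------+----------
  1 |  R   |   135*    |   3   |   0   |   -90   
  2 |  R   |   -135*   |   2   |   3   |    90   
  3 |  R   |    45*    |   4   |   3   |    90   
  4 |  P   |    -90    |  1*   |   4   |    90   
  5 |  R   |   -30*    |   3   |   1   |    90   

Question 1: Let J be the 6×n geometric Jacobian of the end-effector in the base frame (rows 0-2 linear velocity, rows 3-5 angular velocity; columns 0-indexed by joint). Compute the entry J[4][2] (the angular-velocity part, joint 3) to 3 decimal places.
-0.500

axis z_2 = (0.5000,-0.5000,-0.7071); lever o_n−o_2 = (-0.0062,0.5062,0.8624)
cross product → J_v[:, 2] = (-0.0732,-0.4268,0.2500)
J_ω[:, 2] = z_2
entry J[4][2] = -0.5000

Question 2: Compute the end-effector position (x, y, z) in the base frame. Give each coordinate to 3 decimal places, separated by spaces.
after link 1: o_1 = (0.0000, 0.0000, 3.0000)
after link 2: o_2 = (0.0858, -2.9142, 5.1213)
after link 3: o_3 = (1.6464, -7.4749, 3.7929)
after link 4: o_4 = (0.5000, -5.3284, 7.1213)
after link 5: o_5 = (0.0796, -2.4080, 5.9837)

0.080 -2.408 5.984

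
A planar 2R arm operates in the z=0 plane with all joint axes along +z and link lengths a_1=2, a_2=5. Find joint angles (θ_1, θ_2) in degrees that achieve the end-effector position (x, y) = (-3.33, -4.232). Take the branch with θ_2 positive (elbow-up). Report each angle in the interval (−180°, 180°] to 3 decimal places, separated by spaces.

cos θ_2 = (28.9987−2²−5²)/(2·2·5) = -0.0001; θ_2 = 90.0037° (elbow-up)
β = atan2(-4.2320,-3.3300) = -128.1979°; ψ = atan2(5.0000,1.9997) = 68.2017°
θ_1 = β − ψ = -196.3996°

163.600 90.004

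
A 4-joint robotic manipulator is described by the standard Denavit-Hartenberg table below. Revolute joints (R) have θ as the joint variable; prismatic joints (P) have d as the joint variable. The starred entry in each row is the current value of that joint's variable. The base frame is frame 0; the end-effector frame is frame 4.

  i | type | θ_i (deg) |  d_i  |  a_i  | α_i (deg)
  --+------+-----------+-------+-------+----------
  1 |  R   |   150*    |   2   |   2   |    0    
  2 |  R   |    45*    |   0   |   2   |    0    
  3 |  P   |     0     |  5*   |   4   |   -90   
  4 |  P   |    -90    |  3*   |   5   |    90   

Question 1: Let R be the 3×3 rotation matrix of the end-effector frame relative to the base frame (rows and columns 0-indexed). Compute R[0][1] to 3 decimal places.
End-effector y-axis (col 1 of R) = (0.2588,-0.9659,0.0000)
R[0][1] = 0.2588

0.259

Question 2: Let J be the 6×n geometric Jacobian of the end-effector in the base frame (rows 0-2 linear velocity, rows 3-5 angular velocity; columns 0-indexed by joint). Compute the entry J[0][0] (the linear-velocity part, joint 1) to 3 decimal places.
3.451

axis z_0 = ẑ; lever o_n−o_0 = (-6.7511,-3.4507,12.0000)
cross product → J_v[:, 0] = (3.4507,-6.7511,0.0000)
J_ω[:, 0] = z_0
entry J[0][0] = 3.4507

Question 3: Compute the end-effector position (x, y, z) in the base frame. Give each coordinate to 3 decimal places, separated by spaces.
-6.751 -3.451 12.000

after link 1: o_1 = (-1.7321, 1.0000, 2.0000)
after link 2: o_2 = (-3.6639, 0.4824, 2.0000)
after link 3: o_3 = (-7.5276, -0.5529, 7.0000)
after link 4: o_4 = (-6.7511, -3.4507, 12.0000)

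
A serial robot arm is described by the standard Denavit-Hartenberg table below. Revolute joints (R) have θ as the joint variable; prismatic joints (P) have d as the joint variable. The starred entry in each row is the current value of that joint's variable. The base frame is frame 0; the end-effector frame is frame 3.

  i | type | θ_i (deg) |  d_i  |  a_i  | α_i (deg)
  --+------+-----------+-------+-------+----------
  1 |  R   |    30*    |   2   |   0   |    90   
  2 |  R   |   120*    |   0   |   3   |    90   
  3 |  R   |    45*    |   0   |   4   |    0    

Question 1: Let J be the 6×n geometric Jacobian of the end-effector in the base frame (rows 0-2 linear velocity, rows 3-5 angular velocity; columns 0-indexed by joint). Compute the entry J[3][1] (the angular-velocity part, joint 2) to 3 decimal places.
axis z_1 = (0.5000,-0.8660,0.0000); lever o_n−o_1 = (-1.1096,-3.9066,5.0476)
cross product → J_v[:, 1] = (-4.3713,-2.5238,-2.9142)
J_ω[:, 1] = z_1
entry J[3][1] = 0.5000

0.500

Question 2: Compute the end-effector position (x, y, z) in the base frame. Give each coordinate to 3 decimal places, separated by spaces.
-1.110 -3.907 7.048

after link 1: o_1 = (0.0000, 0.0000, 2.0000)
after link 2: o_2 = (-1.2990, -0.7500, 4.5981)
after link 3: o_3 = (-1.1096, -3.9066, 7.0476)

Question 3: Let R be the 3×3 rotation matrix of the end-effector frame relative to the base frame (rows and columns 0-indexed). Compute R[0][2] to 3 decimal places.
0.750

End-effector z-axis (col 2 of R) = (0.7500,0.4330,0.5000)
R[0][2] = 0.7500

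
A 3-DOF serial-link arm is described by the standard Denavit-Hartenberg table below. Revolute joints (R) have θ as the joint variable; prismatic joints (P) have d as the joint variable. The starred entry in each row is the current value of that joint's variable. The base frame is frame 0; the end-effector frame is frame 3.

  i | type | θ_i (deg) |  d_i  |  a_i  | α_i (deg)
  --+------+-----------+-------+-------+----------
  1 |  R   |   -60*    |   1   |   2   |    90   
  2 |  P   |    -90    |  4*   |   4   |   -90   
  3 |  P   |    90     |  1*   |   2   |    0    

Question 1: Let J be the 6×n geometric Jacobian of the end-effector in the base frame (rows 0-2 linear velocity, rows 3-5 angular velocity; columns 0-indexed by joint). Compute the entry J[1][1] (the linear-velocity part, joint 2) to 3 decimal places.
-0.500

prismatic axis z_1 = (-0.8660,-0.5000,0.0000)
J_v[:, 1] = z_1; J_ω[:, 1] = (0,0,0)
entry J[1][1] = -0.5000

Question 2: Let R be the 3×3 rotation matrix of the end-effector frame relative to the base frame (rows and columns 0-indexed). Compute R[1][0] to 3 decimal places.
0.500

End-effector x-axis (col 0 of R) = (0.8660,0.5000,-0.0000)
R[1][0] = 0.5000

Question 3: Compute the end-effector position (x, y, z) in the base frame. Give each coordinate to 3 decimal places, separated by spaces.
-0.232 -3.598 -3.000

after link 1: o_1 = (1.0000, -1.7321, 1.0000)
after link 2: o_2 = (-2.4641, -3.7321, -3.0000)
after link 3: o_3 = (-0.2321, -3.5981, -3.0000)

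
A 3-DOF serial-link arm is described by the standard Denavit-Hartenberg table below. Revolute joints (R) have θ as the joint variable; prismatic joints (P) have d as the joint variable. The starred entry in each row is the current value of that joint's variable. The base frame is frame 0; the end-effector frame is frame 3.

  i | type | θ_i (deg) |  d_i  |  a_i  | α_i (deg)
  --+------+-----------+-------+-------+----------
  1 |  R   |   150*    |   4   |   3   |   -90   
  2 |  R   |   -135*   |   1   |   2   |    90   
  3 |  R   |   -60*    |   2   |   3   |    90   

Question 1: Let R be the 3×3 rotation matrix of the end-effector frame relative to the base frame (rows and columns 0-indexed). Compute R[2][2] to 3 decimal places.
End-effector z-axis (col 2 of R) = (-0.2803,0.7392,-0.6124)
R[2][2] = -0.6124

-0.612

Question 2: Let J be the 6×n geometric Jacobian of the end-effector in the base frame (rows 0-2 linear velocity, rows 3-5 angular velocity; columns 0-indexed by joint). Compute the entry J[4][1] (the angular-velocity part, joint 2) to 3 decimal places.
-0.866

axis z_1 = (-0.5000,-0.8660,0.0000); lever o_n−o_1 = (4.1671,-0.5606,1.0607)
cross product → J_v[:, 1] = (-0.9186,0.5303,3.8891)
J_ω[:, 1] = z_1
entry J[4][1] = -0.8660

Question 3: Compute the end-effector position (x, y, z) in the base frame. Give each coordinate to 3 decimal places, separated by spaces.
1.569 0.939 5.061

after link 1: o_1 = (-2.5981, 1.5000, 4.0000)
after link 2: o_2 = (-1.8733, -0.0731, 5.4142)
after link 3: o_3 = (1.5690, 0.9394, 5.0607)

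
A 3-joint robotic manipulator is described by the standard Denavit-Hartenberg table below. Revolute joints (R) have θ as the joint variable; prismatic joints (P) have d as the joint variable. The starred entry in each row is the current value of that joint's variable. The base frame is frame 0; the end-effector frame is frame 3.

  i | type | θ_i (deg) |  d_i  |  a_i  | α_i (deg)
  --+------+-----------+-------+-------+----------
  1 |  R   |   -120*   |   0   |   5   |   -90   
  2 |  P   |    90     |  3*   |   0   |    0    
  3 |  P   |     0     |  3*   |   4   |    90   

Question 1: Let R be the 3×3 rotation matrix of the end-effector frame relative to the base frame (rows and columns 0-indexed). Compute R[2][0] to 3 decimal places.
End-effector x-axis (col 0 of R) = (0.0000,-0.0000,-1.0000)
R[2][0] = -1.0000

-1.000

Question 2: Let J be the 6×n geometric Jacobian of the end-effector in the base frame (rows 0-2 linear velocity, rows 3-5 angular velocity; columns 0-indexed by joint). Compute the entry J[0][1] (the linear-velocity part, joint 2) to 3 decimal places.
0.866

prismatic axis z_1 = (0.8660,-0.5000,0.0000)
J_v[:, 1] = z_1; J_ω[:, 1] = (0,0,0)
entry J[0][1] = 0.8660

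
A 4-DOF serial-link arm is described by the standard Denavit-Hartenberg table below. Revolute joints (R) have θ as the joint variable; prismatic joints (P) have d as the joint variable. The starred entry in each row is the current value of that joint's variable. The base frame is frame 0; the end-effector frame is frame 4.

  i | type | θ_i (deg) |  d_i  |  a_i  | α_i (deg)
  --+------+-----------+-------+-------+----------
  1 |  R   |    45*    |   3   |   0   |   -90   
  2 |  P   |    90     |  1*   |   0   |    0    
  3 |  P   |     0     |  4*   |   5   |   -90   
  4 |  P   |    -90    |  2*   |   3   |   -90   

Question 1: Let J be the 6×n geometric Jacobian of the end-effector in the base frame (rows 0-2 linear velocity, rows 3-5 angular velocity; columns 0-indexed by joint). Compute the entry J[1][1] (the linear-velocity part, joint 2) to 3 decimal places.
0.707

prismatic axis z_1 = (-0.7071,0.7071,0.0000)
J_v[:, 1] = z_1; J_ω[:, 1] = (0,0,0)
entry J[1][1] = 0.7071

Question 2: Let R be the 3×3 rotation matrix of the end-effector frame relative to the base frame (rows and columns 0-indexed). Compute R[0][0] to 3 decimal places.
End-effector x-axis (col 0 of R) = (-0.7071,0.7071,0.0000)
R[0][0] = -0.7071

-0.707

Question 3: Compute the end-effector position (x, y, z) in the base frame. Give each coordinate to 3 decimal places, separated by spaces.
-7.071 4.243 -2.000

after link 1: o_1 = (0.0000, 0.0000, 3.0000)
after link 2: o_2 = (-0.7071, 0.7071, 3.0000)
after link 3: o_3 = (-3.5355, 3.5355, -2.0000)
after link 4: o_4 = (-7.0711, 4.2426, -2.0000)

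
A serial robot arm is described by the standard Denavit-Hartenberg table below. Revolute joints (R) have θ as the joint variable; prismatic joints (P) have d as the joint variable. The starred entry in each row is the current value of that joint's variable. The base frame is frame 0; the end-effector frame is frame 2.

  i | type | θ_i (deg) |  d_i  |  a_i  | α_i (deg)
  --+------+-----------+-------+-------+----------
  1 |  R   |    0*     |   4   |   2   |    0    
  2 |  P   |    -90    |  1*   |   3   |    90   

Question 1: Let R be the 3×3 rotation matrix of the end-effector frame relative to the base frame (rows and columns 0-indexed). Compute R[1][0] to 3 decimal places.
-1.000

End-effector x-axis (col 0 of R) = (0.0000,-1.0000,0.0000)
R[1][0] = -1.0000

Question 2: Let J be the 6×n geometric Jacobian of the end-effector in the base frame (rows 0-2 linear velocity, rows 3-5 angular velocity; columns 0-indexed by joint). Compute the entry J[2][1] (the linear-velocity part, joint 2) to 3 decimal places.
prismatic axis z_1 = (0.0000,0.0000,1.0000)
J_v[:, 1] = z_1; J_ω[:, 1] = (0,0,0)
entry J[2][1] = 1.0000

1.000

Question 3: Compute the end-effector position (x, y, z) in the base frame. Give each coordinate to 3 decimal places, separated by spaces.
2.000 -3.000 5.000

after link 1: o_1 = (2.0000, 0.0000, 4.0000)
after link 2: o_2 = (2.0000, -3.0000, 5.0000)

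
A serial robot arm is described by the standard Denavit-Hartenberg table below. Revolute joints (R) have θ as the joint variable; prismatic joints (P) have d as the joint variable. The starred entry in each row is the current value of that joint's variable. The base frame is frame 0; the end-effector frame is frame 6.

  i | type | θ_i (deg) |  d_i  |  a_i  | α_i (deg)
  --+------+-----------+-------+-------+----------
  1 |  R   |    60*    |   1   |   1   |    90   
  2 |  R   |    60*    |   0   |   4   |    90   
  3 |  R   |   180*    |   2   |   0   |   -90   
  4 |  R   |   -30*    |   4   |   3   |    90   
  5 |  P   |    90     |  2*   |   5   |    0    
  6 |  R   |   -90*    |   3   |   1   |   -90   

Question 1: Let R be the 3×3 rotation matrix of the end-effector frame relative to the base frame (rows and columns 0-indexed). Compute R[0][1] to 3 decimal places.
-0.500

End-effector y-axis (col 1 of R) = (-0.5000,-0.8660,0.0000)
R[0][1] = -0.5000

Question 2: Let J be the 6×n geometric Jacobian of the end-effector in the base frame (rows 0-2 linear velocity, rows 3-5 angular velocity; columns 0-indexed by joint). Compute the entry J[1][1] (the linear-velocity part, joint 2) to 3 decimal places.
1.330

axis z_1 = (0.8660,-0.5000,0.0000); lever o_n−o_1 = (-3.4282,12.0622,-1.5359)
cross product → J_v[:, 1] = (0.7679,1.3301,8.7321)
J_ω[:, 1] = z_1
entry J[1][1] = 1.3301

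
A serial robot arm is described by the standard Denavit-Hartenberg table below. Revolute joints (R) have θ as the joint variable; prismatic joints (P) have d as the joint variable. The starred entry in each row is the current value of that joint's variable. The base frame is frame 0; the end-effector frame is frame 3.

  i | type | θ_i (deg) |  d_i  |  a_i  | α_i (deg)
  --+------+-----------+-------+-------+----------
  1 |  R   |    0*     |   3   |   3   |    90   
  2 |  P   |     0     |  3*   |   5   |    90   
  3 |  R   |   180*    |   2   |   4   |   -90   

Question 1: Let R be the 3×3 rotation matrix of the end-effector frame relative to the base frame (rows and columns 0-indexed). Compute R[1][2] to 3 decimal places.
1.000

End-effector z-axis (col 2 of R) = (-0.0000,1.0000,-0.0000)
R[1][2] = 1.0000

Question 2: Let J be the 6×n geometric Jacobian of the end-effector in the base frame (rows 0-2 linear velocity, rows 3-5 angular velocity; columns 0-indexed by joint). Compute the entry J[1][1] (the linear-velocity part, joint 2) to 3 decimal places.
-1.000

prismatic axis z_1 = (0.0000,-1.0000,0.0000)
J_v[:, 1] = z_1; J_ω[:, 1] = (0,0,0)
entry J[1][1] = -1.0000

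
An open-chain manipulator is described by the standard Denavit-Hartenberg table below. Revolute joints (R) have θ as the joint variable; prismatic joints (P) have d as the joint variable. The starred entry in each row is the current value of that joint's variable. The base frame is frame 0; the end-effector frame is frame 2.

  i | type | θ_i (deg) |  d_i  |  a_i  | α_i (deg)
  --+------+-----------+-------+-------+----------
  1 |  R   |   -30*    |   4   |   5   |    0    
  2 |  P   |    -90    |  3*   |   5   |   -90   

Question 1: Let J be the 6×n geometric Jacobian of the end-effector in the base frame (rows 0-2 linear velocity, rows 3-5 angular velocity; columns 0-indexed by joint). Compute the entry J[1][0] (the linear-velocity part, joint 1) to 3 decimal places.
axis z_0 = ẑ; lever o_n−o_0 = (1.8301,-6.8301,7.0000)
cross product → J_v[:, 0] = (6.8301,1.8301,-0.0000)
J_ω[:, 0] = z_0
entry J[1][0] = 1.8301

1.830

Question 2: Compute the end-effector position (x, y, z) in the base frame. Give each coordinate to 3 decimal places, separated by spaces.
1.830 -6.830 7.000

after link 1: o_1 = (4.3301, -2.5000, 4.0000)
after link 2: o_2 = (1.8301, -6.8301, 7.0000)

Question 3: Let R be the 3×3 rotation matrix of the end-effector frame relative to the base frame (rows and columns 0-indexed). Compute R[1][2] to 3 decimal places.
-0.500

End-effector z-axis (col 2 of R) = (0.8660,-0.5000,0.0000)
R[1][2] = -0.5000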